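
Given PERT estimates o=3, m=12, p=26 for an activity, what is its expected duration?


te = (o + 4m + p) / 6
= (3 + 4×12 + 26) / 6
= (3 + 48 + 26) / 6
= 77 / 6
= 12.83


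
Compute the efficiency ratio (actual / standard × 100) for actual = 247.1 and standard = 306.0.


Efficiency = (actual / standard) × 100
= (247.1 / 306.0) × 100
= 80.8%


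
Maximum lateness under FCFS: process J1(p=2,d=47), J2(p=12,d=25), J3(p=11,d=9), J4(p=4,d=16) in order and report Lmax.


Lateness per job (L = C - d):
  J1: C=2, d=47, L=-45
  J2: C=14, d=25, L=-11
  J3: C=25, d=9, L=16
  J4: C=29, d=16, L=13
Lmax = max(-45, -11, 16, 13)
= 16


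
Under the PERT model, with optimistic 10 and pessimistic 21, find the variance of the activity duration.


σ² = ((p - o) / 6)² = (p - o)² / 36
= (21 - 10)² / 36
= 11² / 36
= 121 / 36
= 3.3611


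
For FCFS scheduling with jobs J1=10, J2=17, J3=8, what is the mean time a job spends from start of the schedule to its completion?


Completion times:
  J1: completes at 10
  J2: completes at 27
  J3: completes at 35
Sum = 72
Average = 72/3
= 24.00


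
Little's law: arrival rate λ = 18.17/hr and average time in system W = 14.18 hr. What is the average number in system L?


Little's law: L = λ × W
= 18.17 × 14.18
= 257.65


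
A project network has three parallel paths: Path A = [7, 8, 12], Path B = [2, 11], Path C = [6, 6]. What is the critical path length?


Path A: 7 + 8 + 12 = 27
Path B: 2 + 11 = 13
Path C: 6 + 6 = 12
Critical path = longest = max(27, 13, 12)
= 27 (Path A)


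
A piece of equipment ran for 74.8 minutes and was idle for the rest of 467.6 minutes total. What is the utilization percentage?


Utilization = busy / total × 100
= 74.8 / 467.6 × 100
= 16.0%


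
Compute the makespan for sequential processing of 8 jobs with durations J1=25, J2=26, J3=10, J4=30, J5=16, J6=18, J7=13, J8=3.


Sequential makespan: sum all processing times
= 25 + 26 + 10 + 30 + 16 + 18 + 13 + 3
= 141 time units


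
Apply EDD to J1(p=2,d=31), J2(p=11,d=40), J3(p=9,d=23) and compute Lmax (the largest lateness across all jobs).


EDD order: J3 → J1 → J2
Completion and lateness:
  J3: C=9, d=23, L=9-23=-14
  J1: C=11, d=31, L=11-31=-20
  J2: C=22, d=40, L=22-40=-18
Lmax = max(-14, -20, -18)
= -14


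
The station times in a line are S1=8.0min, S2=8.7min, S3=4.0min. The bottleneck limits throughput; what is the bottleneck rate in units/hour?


Bottleneck = longest station time
Station times: [8.0, 8.7, 4.0]
Max = 8.7 min
Rate = 60 / 8.7
= 6.90 units/hour (bottleneck: 8.7min)


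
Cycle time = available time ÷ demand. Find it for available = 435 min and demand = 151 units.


Cycle time = available time / demand
= 435 / 151
= 2.88 min/unit


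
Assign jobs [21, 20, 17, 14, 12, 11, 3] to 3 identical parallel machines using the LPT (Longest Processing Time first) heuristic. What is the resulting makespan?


Jobs (LPT sorted): [21, 20, 17, 14, 12, 11, 3]
Machines: 3
  J=21 → Machine 1 (load: 0+21=21)
  J=20 → Machine 2 (load: 0+20=20)
  J=17 → Machine 3 (load: 0+17=17)
  J=14 → Machine 3 (load: 17+14=31)
  J=12 → Machine 2 (load: 20+12=32)
  J=11 → Machine 1 (load: 21+11=32)
  J=3 → Machine 3 (load: 31+3=34)
Machine loads: [32, 32, 34]
Makespan = max = 34 time units


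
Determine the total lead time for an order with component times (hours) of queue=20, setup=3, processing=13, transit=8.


Lead time = queue + setup + processing + transit
= 20 + 3 + 13 + 8
= 44 hours


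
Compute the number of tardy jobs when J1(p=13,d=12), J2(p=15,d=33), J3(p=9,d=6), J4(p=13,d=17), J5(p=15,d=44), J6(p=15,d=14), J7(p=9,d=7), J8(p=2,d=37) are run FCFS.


Completion vs due date:
  J1: C=13, d=12 → TARDY
  J2: C=28, d=33 → on time
  J3: C=37, d=6 → TARDY
  J4: C=50, d=17 → TARDY
  J5: C=65, d=44 → TARDY
  J6: C=80, d=14 → TARDY
  J7: C=89, d=7 → TARDY
  J8: C=91, d=37 → TARDY
Tardy jobs: J1, J3, J4, J5, J6, J7, J8
Count = 7


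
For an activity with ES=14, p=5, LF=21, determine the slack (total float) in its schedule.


EF = ES + duration = 14 + 5 = 19
LS = LF - duration = 21 - 5 = 16
Total Float = LF - EF = 21 - 19
(or LS - ES = 16 - 14)
= 2


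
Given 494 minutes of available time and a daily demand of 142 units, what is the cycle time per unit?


Cycle time = available time / demand
= 494 / 142
= 3.48 min/unit


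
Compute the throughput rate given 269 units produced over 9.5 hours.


Throughput = units / time
= 269 / 9.5
= 28.3 units/hour


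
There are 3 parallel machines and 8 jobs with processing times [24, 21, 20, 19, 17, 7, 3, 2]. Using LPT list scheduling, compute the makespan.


Jobs (LPT sorted): [24, 21, 20, 19, 17, 7, 3, 2]
Machines: 3
  J=24 → Machine 1 (load: 0+24=24)
  J=21 → Machine 2 (load: 0+21=21)
  J=20 → Machine 3 (load: 0+20=20)
  J=19 → Machine 3 (load: 20+19=39)
  J=17 → Machine 2 (load: 21+17=38)
  J=7 → Machine 1 (load: 24+7=31)
  J=3 → Machine 1 (load: 31+3=34)
  J=2 → Machine 1 (load: 34+2=36)
Machine loads: [36, 38, 39]
Makespan = max = 39 time units


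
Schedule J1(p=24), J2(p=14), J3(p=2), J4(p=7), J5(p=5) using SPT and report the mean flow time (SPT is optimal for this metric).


SPT order: J3 → J5 → J4 → J2 → J1
Completion times:
  J3: C=2
  J5: C=7
  J4: C=14
  J2: C=28
  J1: C=52
Sum = 103, n = 5
Mean flow = 103/5
= 20.60


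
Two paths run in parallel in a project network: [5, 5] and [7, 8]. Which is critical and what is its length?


Path A: 5 + 5 = 10
Path B: 7 + 8 = 15
Critical path = longest = max(10, 15)
= 15 (Path B)


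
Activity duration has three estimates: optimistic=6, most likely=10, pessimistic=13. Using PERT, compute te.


te = (o + 4m + p) / 6
= (6 + 4×10 + 13) / 6
= (6 + 40 + 13) / 6
= 59 / 6
= 9.83


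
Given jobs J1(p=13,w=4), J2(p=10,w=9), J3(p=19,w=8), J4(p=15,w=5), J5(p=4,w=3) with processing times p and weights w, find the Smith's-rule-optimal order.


WSPT (Smith's rule): sort by p/w ascending
  J2: p/w = 10/9 = 1.111
  J5: p/w = 4/3 = 1.333
  J3: p/w = 19/8 = 2.375
  J4: p/w = 15/5 = 3.000
  J1: p/w = 13/4 = 3.250
Order: J2 → J5 → J3 → J4 → J1


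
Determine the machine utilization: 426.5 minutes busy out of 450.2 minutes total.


Utilization = busy / total × 100
= 426.5 / 450.2 × 100
= 94.7%


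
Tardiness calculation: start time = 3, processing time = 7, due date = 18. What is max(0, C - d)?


Completion = start + processing = 3 + 7 = 10
Tardiness = max(0, C - d) = max(0, 10 - 18)
= max(0, -8)
= 0


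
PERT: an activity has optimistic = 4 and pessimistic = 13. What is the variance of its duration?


σ² = ((p - o) / 6)² = (p - o)² / 36
= (13 - 4)² / 36
= 9² / 36
= 81 / 36
= 2.2500


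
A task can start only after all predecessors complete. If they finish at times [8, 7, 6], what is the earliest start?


ES = max of all predecessor completion times
Predecessors: [8, 7, 6]
ES = max(8, 7, 6)
= 8


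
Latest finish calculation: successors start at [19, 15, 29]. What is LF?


LF = min of all successor start times
Successors start at: [19, 15, 29]
LF = min(19, 15, 29)
= 15


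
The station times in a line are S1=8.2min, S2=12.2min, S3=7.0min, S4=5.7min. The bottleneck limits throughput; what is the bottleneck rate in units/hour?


Bottleneck = longest station time
Station times: [8.2, 12.2, 7.0, 5.7]
Max = 12.2 min
Rate = 60 / 12.2
= 4.92 units/hour (bottleneck: 12.2min)


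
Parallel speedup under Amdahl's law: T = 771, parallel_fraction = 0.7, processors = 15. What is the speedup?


Amdahl's law: T_p = T × ((1-p) + p/N)
= 771 × ((1-0.7) + 0.7/15)
= 771 × (0.30 + 0.0467)
= 771 × 0.3467
= 267.28
Speedup = 771/267.28
= 2.88×


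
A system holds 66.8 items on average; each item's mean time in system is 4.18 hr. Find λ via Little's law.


Little's law: L = λW → λ = L / W
= 66.8 / 4.18
= 15.98 per hour


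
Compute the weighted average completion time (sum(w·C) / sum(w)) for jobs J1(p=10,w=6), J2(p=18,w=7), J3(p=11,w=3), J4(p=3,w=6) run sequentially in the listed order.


Completion times:
  J1: C=10, w×C=6×10=60
  J2: C=28, w×C=7×28=196
  J3: C=39, w×C=3×39=117
  J4: C=42, w×C=6×42=252
Sum w×C = 625
Sum w = 22
Weighted avg = 625/22
= 28.41


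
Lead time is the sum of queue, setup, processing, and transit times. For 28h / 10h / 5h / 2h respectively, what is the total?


Lead time = queue + setup + processing + transit
= 28 + 10 + 5 + 2
= 45 hours


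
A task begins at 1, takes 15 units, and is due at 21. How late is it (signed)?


Completion = 1 + 15 = 16
Lateness = C - d = 16 - 21
= -5


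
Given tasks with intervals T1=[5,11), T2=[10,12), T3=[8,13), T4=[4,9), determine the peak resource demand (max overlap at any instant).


Check each time point for overlaps:
  t=8: 3 tasks active (T1, T3, T4)
Max concurrent = 3


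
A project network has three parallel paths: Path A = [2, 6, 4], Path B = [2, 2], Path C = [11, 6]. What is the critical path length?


Path A: 2 + 6 + 4 = 12
Path B: 2 + 2 = 4
Path C: 11 + 6 = 17
Critical path = longest = max(12, 4, 17)
= 17 (Path C)


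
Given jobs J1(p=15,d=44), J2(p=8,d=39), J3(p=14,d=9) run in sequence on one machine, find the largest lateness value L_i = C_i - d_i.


Lateness per job (L = C - d):
  J1: C=15, d=44, L=-29
  J2: C=23, d=39, L=-16
  J3: C=37, d=9, L=28
Lmax = max(-29, -16, 28)
= 28


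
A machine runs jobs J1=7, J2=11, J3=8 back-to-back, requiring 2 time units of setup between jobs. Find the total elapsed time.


Makespan = Σ processing + (n-1) × setup
= (7 + 11 + 8) + (3-1)×2
= 26 + 4
= 30 time units


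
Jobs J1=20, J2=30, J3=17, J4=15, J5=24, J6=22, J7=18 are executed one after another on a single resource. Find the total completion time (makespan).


Sequential makespan: sum all processing times
= 20 + 30 + 17 + 15 + 24 + 22 + 18
= 146 time units


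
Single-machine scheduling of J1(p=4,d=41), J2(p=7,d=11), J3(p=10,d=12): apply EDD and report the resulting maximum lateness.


EDD order: J2 → J3 → J1
Completion and lateness:
  J2: C=7, d=11, L=7-11=-4
  J3: C=17, d=12, L=17-12=5
  J1: C=21, d=41, L=21-41=-20
Lmax = max(-4, 5, -20)
= 5


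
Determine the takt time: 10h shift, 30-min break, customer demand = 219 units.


Available = 10×60 - 30 = 570 min
Takt time = 570 / 219
= 2.60 min/unit


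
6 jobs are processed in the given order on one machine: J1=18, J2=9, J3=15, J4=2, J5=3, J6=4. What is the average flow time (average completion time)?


Completion times:
  J1: completes at 18
  J2: completes at 27
  J3: completes at 42
  J4: completes at 44
  J5: completes at 47
  J6: completes at 51
Sum = 229
Average = 229/6
= 38.17


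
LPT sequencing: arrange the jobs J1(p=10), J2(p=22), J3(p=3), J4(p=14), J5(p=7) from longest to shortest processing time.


LPT: sort by longest processing time first
  J2: p=22
  J4: p=14
  J1: p=10
  J5: p=7
  J3: p=3
Order: J2 → J4 → J1 → J5 → J3


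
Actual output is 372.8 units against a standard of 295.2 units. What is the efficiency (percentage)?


Efficiency = (actual / standard) × 100
= (372.8 / 295.2) × 100
= 126.3%


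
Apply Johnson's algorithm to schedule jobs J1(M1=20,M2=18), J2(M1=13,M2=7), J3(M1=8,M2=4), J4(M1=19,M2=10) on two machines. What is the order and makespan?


Johnson's rule:
Group 1 (M1≤M2, sort by M1): []
Group 2 (M1>M2, sort desc M2): ['J1', 'J4', 'J2', 'J3']
Sequence: J1 → J4 → J2 → J3
Makespan calculation:
  J1: M1 done=20, M2 done=38
  J4: M1 done=39, M2 done=49
  J2: M1 done=52, M2 done=59
  J3: M1 done=60, M2 done=64
= Sequence: J1 → J4 → J2 → J3, Makespan: 64


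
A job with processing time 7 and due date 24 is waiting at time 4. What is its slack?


Slack = due - current_time - processing
= 24 - 4 - 7
= 13


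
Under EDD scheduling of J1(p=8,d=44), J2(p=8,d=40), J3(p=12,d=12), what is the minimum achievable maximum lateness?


EDD order: J3 → J2 → J1
Completion and lateness:
  J3: C=12, d=12, L=12-12=0
  J2: C=20, d=40, L=20-40=-20
  J1: C=28, d=44, L=28-44=-16
Lmax = max(0, -20, -16)
= 0


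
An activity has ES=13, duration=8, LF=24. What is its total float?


EF = ES + duration = 13 + 8 = 21
LS = LF - duration = 24 - 8 = 16
Total Float = LF - EF = 24 - 21
(or LS - ES = 16 - 13)
= 3


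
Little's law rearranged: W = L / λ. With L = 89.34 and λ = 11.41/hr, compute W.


Little's law: L = λW → W = L / λ
= 89.34 / 11.41
= 7.83 hours


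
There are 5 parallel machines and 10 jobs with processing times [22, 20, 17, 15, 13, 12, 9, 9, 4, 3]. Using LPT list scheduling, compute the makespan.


Jobs (LPT sorted): [22, 20, 17, 15, 13, 12, 9, 9, 4, 3]
Machines: 5
  J=22 → Machine 1 (load: 0+22=22)
  J=20 → Machine 2 (load: 0+20=20)
  J=17 → Machine 3 (load: 0+17=17)
  J=15 → Machine 4 (load: 0+15=15)
  J=13 → Machine 5 (load: 0+13=13)
  J=12 → Machine 5 (load: 13+12=25)
  J=9 → Machine 4 (load: 15+9=24)
  J=9 → Machine 3 (load: 17+9=26)
  J=4 → Machine 2 (load: 20+4=24)
  J=3 → Machine 1 (load: 22+3=25)
Machine loads: [25, 24, 26, 24, 25]
Makespan = max = 26 time units


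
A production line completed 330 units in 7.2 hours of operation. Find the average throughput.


Throughput = units / time
= 330 / 7.2
= 45.8 units/hour


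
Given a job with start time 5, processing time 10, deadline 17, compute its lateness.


Completion = 5 + 10 = 15
Lateness = C - d = 15 - 17
= -2


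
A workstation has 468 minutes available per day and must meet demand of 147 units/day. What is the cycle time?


Cycle time = available time / demand
= 468 / 147
= 3.18 min/unit


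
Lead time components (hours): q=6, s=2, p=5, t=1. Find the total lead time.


Lead time = queue + setup + processing + transit
= 6 + 2 + 5 + 1
= 14 hours


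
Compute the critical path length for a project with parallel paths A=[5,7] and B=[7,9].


Path A: 5 + 7 = 12
Path B: 7 + 9 = 16
Critical path = longest = max(12, 16)
= 16 (Path B)


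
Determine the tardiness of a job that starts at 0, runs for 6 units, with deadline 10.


Completion = start + processing = 0 + 6 = 6
Tardiness = max(0, C - d) = max(0, 6 - 10)
= max(0, -4)
= 0


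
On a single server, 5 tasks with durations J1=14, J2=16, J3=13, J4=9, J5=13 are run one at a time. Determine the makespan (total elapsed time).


Sequential makespan: sum all processing times
= 14 + 16 + 13 + 9 + 13
= 65 time units


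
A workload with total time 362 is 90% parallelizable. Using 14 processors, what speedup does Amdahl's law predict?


Amdahl's law: T_p = T × ((1-p) + p/N)
= 362 × ((1-0.9) + 0.9/14)
= 362 × (0.10 + 0.0643)
= 362 × 0.1643
= 59.47
Speedup = 362/59.47
= 6.09×


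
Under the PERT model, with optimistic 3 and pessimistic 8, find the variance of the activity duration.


σ² = ((p - o) / 6)² = (p - o)² / 36
= (8 - 3)² / 36
= 5² / 36
= 25 / 36
= 0.6944


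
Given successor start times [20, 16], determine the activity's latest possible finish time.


LF = min of all successor start times
Successors start at: [20, 16]
LF = min(20, 16)
= 16


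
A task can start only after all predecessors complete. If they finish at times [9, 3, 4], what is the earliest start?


ES = max of all predecessor completion times
Predecessors: [9, 3, 4]
ES = max(9, 3, 4)
= 9


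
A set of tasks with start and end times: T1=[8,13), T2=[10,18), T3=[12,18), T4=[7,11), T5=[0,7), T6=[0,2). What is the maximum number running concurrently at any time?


Check each time point for overlaps:
  t=10: 3 tasks active (T1, T2, T4)
Max concurrent = 3


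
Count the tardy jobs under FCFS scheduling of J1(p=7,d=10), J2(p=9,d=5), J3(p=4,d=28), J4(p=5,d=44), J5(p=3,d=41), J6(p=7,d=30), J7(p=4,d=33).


Completion vs due date:
  J1: C=7, d=10 → on time
  J2: C=16, d=5 → TARDY
  J3: C=20, d=28 → on time
  J4: C=25, d=44 → on time
  J5: C=28, d=41 → on time
  J6: C=35, d=30 → TARDY
  J7: C=39, d=33 → TARDY
Tardy jobs: J2, J6, J7
Count = 3


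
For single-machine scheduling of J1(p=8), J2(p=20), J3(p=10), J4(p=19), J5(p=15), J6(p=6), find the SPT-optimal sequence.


SPT: sort by shortest processing time
  J6: p=6
  J1: p=8
  J3: p=10
  J5: p=15
  J4: p=19
  J2: p=20
Order: J6 → J1 → J3 → J5 → J4 → J2


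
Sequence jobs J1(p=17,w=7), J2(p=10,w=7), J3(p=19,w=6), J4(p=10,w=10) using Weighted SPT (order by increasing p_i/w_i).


WSPT (Smith's rule): sort by p/w ascending
  J4: p/w = 10/10 = 1.000
  J2: p/w = 10/7 = 1.429
  J1: p/w = 17/7 = 2.429
  J3: p/w = 19/6 = 3.167
Order: J4 → J2 → J1 → J3


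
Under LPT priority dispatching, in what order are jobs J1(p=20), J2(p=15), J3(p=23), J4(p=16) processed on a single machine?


LPT: sort by longest processing time first
  J3: p=23
  J1: p=20
  J4: p=16
  J2: p=15
Order: J3 → J1 → J4 → J2


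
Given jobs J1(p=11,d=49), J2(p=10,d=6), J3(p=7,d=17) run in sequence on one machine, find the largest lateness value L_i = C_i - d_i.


Lateness per job (L = C - d):
  J1: C=11, d=49, L=-38
  J2: C=21, d=6, L=15
  J3: C=28, d=17, L=11
Lmax = max(-38, 15, 11)
= 15


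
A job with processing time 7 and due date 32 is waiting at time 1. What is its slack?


Slack = due - current_time - processing
= 32 - 1 - 7
= 24


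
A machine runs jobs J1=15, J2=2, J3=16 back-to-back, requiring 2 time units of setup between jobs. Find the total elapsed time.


Makespan = Σ processing + (n-1) × setup
= (15 + 2 + 16) + (3-1)×2
= 33 + 4
= 37 time units


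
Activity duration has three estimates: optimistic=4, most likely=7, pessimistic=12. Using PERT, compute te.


te = (o + 4m + p) / 6
= (4 + 4×7 + 12) / 6
= (4 + 28 + 12) / 6
= 44 / 6
= 7.33


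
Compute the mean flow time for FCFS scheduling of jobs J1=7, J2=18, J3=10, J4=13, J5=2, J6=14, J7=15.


Completion times:
  J1: completes at 7
  J2: completes at 25
  J3: completes at 35
  J4: completes at 48
  J5: completes at 50
  J6: completes at 64
  J7: completes at 79
Sum = 308
Average = 308/7
= 44.00


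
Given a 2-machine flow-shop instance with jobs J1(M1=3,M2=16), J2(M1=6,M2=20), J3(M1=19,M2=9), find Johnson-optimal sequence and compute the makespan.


Johnson's rule:
Group 1 (M1≤M2, sort by M1): ['J1', 'J2']
Group 2 (M1>M2, sort desc M2): ['J3']
Sequence: J1 → J2 → J3
Makespan calculation:
  J1: M1 done=3, M2 done=19
  J2: M1 done=9, M2 done=39
  J3: M1 done=28, M2 done=48
= Sequence: J1 → J2 → J3, Makespan: 48


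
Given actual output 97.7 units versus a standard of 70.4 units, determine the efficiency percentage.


Efficiency = (actual / standard) × 100
= (97.7 / 70.4) × 100
= 138.8%


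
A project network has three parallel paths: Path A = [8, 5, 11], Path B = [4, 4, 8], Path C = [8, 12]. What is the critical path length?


Path A: 8 + 5 + 11 = 24
Path B: 4 + 4 + 8 = 16
Path C: 8 + 12 = 20
Critical path = longest = max(24, 16, 20)
= 24 (Path A)


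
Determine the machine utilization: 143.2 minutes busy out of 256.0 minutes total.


Utilization = busy / total × 100
= 143.2 / 256.0 × 100
= 55.9%


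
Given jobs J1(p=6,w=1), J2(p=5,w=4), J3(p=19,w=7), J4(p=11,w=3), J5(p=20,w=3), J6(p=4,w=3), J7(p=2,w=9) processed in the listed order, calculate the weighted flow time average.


Completion times:
  J1: C=6, w×C=1×6=6
  J2: C=11, w×C=4×11=44
  J3: C=30, w×C=7×30=210
  J4: C=41, w×C=3×41=123
  J5: C=61, w×C=3×61=183
  J6: C=65, w×C=3×65=195
  J7: C=67, w×C=9×67=603
Sum w×C = 1364
Sum w = 30
Weighted avg = 1364/30
= 45.47


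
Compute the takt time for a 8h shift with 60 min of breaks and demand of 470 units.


Available = 8×60 - 60 = 420 min
Takt time = 420 / 470
= 0.89 min/unit


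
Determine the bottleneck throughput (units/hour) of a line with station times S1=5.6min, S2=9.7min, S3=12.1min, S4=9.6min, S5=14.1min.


Bottleneck = longest station time
Station times: [5.6, 9.7, 12.1, 9.6, 14.1]
Max = 14.1 min
Rate = 60 / 14.1
= 4.26 units/hour (bottleneck: 14.1min)


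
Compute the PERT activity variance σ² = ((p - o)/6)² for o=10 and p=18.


σ² = ((p - o) / 6)² = (p - o)² / 36
= (18 - 10)² / 36
= 8² / 36
= 64 / 36
= 1.7778


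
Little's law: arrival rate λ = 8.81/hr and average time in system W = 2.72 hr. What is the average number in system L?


Little's law: L = λ × W
= 8.81 × 2.72
= 23.96


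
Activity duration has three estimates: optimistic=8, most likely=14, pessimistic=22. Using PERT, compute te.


te = (o + 4m + p) / 6
= (8 + 4×14 + 22) / 6
= (8 + 56 + 22) / 6
= 86 / 6
= 14.33


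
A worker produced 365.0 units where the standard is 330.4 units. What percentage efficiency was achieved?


Efficiency = (actual / standard) × 100
= (365.0 / 330.4) × 100
= 110.5%


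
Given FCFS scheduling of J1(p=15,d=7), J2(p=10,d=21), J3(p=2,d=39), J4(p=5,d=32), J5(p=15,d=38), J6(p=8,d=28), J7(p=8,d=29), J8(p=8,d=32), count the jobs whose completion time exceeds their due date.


Completion vs due date:
  J1: C=15, d=7 → TARDY
  J2: C=25, d=21 → TARDY
  J3: C=27, d=39 → on time
  J4: C=32, d=32 → on time
  J5: C=47, d=38 → TARDY
  J6: C=55, d=28 → TARDY
  J7: C=63, d=29 → TARDY
  J8: C=71, d=32 → TARDY
Tardy jobs: J1, J2, J5, J6, J7, J8
Count = 6


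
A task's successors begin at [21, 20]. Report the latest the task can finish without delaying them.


LF = min of all successor start times
Successors start at: [21, 20]
LF = min(21, 20)
= 20


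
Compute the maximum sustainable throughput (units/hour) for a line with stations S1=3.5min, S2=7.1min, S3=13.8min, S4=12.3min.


Bottleneck = longest station time
Station times: [3.5, 7.1, 13.8, 12.3]
Max = 13.8 min
Rate = 60 / 13.8
= 4.35 units/hour (bottleneck: 13.8min)


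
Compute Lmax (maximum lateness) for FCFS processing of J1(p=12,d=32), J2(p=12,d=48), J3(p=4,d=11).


Lateness per job (L = C - d):
  J1: C=12, d=32, L=-20
  J2: C=24, d=48, L=-24
  J3: C=28, d=11, L=17
Lmax = max(-20, -24, 17)
= 17


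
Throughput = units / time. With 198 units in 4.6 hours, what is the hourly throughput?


Throughput = units / time
= 198 / 4.6
= 43.0 units/hour


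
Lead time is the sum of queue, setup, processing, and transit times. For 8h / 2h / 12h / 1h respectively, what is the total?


Lead time = queue + setup + processing + transit
= 8 + 2 + 12 + 1
= 23 hours


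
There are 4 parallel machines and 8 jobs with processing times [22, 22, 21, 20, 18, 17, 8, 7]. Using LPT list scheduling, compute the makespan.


Jobs (LPT sorted): [22, 22, 21, 20, 18, 17, 8, 7]
Machines: 4
  J=22 → Machine 1 (load: 0+22=22)
  J=22 → Machine 2 (load: 0+22=22)
  J=21 → Machine 3 (load: 0+21=21)
  J=20 → Machine 4 (load: 0+20=20)
  J=18 → Machine 4 (load: 20+18=38)
  J=17 → Machine 3 (load: 21+17=38)
  J=8 → Machine 1 (load: 22+8=30)
  J=7 → Machine 2 (load: 22+7=29)
Machine loads: [30, 29, 38, 38]
Makespan = max = 38 time units


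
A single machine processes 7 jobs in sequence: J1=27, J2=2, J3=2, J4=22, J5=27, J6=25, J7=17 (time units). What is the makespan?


Sequential makespan: sum all processing times
= 27 + 2 + 2 + 22 + 27 + 25 + 17
= 122 time units


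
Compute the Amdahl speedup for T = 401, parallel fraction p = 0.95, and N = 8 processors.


Amdahl's law: T_p = T × ((1-p) + p/N)
= 401 × ((1-0.95) + 0.95/8)
= 401 × (0.05 + 0.1187)
= 401 × 0.1688
= 67.67
Speedup = 401/67.67
= 5.93×


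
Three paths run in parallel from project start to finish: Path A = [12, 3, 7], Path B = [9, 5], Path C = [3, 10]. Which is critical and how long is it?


Path A: 12 + 3 + 7 = 22
Path B: 9 + 5 = 14
Path C: 3 + 10 = 13
Critical path = longest = max(22, 14, 13)
= 22 (Path A)


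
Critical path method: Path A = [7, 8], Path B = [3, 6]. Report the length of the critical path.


Path A: 7 + 8 = 15
Path B: 3 + 6 = 9
Critical path = longest = max(15, 9)
= 15 (Path A)


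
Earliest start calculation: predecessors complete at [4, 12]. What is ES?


ES = max of all predecessor completion times
Predecessors: [4, 12]
ES = max(4, 12)
= 12


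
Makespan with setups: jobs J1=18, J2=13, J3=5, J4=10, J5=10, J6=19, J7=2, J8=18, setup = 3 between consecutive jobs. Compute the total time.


Makespan = Σ processing + (n-1) × setup
= (18 + 13 + 5 + 10 + 10 + 19 + 2 + 18) + (8-1)×3
= 95 + 21
= 116 time units


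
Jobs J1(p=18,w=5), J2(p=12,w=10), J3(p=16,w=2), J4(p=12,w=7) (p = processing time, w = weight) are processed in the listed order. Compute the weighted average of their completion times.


Completion times:
  J1: C=18, w×C=5×18=90
  J2: C=30, w×C=10×30=300
  J3: C=46, w×C=2×46=92
  J4: C=58, w×C=7×58=406
Sum w×C = 888
Sum w = 24
Weighted avg = 888/24
= 37.00


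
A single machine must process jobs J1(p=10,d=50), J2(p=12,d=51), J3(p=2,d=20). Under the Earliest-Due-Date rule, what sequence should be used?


EDD: sort by earliest due date
  J3: d=20, p=2
  J1: d=50, p=10
  J2: d=51, p=12
Order: J3 → J1 → J2


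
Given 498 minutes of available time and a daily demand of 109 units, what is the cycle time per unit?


Cycle time = available time / demand
= 498 / 109
= 4.57 min/unit


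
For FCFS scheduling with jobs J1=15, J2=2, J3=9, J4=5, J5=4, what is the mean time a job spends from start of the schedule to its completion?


Completion times:
  J1: completes at 15
  J2: completes at 17
  J3: completes at 26
  J4: completes at 31
  J5: completes at 35
Sum = 124
Average = 124/5
= 24.80


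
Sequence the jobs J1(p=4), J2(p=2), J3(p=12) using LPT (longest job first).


LPT: sort by longest processing time first
  J3: p=12
  J1: p=4
  J2: p=2
Order: J3 → J1 → J2


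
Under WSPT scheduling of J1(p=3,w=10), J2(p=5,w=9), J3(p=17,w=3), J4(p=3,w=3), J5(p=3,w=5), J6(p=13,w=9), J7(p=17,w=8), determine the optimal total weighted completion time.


WSPT order (by p/w): J1 → J2 → J5 → J4 → J6 → J7 → J3
  J1: C=3, w·C=10×3=30
  J2: C=8, w·C=9×8=72
  J5: C=11, w·C=5×11=55
  J4: C=14, w·C=3×14=42
  J6: C=27, w·C=9×27=243
  J7: C=44, w·C=8×44=352
  J3: C=61, w·C=3×61=183
Σ w·C = 977
= 977


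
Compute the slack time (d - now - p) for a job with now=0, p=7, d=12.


Slack = due - current_time - processing
= 12 - 0 - 7
= 5


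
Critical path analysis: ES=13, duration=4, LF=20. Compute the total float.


EF = ES + duration = 13 + 4 = 17
LS = LF - duration = 20 - 4 = 16
Total Float = LF - EF = 20 - 17
(or LS - ES = 16 - 13)
= 3


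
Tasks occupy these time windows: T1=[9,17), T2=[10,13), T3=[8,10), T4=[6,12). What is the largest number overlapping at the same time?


Check each time point for overlaps:
  t=9: 3 tasks active (T1, T3, T4)
Max concurrent = 3


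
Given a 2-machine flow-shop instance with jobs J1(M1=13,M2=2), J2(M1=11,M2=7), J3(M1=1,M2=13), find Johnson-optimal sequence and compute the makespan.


Johnson's rule:
Group 1 (M1≤M2, sort by M1): ['J3']
Group 2 (M1>M2, sort desc M2): ['J2', 'J1']
Sequence: J3 → J2 → J1
Makespan calculation:
  J3: M1 done=1, M2 done=14
  J2: M1 done=12, M2 done=21
  J1: M1 done=25, M2 done=27
= Sequence: J3 → J2 → J1, Makespan: 27


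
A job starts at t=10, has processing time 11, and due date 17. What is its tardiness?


Completion = start + processing = 10 + 11 = 21
Tardiness = max(0, C - d) = max(0, 21 - 17)
= max(0, 4)
= 4


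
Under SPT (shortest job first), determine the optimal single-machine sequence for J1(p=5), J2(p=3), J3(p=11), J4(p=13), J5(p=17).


SPT: sort by shortest processing time
  J2: p=3
  J1: p=5
  J3: p=11
  J4: p=13
  J5: p=17
Order: J2 → J1 → J3 → J4 → J5


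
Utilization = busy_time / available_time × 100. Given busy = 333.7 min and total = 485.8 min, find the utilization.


Utilization = busy / total × 100
= 333.7 / 485.8 × 100
= 68.7%


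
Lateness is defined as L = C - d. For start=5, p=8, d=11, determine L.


Completion = 5 + 8 = 13
Lateness = C - d = 13 - 11
= 2


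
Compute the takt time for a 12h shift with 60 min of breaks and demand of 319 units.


Available = 12×60 - 60 = 660 min
Takt time = 660 / 319
= 2.07 min/unit


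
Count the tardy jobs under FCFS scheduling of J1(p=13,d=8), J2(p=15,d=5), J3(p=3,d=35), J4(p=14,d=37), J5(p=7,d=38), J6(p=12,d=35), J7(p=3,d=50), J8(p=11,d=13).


Completion vs due date:
  J1: C=13, d=8 → TARDY
  J2: C=28, d=5 → TARDY
  J3: C=31, d=35 → on time
  J4: C=45, d=37 → TARDY
  J5: C=52, d=38 → TARDY
  J6: C=64, d=35 → TARDY
  J7: C=67, d=50 → TARDY
  J8: C=78, d=13 → TARDY
Tardy jobs: J1, J2, J4, J5, J6, J7, J8
Count = 7


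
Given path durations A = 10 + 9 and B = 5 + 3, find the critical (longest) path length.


Path A: 10 + 9 = 19
Path B: 5 + 3 = 8
Critical path = longest = max(19, 8)
= 19 (Path A)


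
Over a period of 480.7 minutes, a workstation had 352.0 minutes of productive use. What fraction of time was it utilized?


Utilization = busy / total × 100
= 352.0 / 480.7 × 100
= 73.2%


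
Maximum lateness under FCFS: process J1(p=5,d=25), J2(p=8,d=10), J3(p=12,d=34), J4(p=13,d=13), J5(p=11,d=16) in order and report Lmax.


Lateness per job (L = C - d):
  J1: C=5, d=25, L=-20
  J2: C=13, d=10, L=3
  J3: C=25, d=34, L=-9
  J4: C=38, d=13, L=25
  J5: C=49, d=16, L=33
Lmax = max(-20, 3, -9, 25, 33)
= 33


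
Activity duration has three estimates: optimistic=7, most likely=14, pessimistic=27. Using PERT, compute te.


te = (o + 4m + p) / 6
= (7 + 4×14 + 27) / 6
= (7 + 56 + 27) / 6
= 90 / 6
= 15.00


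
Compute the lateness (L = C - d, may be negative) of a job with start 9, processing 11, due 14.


Completion = 9 + 11 = 20
Lateness = C - d = 20 - 14
= 6


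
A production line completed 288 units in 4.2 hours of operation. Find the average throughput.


Throughput = units / time
= 288 / 4.2
= 68.6 units/hour


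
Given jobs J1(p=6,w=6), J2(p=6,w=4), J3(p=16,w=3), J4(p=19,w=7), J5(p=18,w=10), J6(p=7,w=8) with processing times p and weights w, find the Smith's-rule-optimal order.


WSPT (Smith's rule): sort by p/w ascending
  J6: p/w = 7/8 = 0.875
  J1: p/w = 6/6 = 1.000
  J2: p/w = 6/4 = 1.500
  J5: p/w = 18/10 = 1.800
  J4: p/w = 19/7 = 2.714
  J3: p/w = 16/3 = 5.333
Order: J6 → J1 → J2 → J5 → J4 → J3


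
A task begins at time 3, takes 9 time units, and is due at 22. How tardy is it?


Completion = start + processing = 3 + 9 = 12
Tardiness = max(0, C - d) = max(0, 12 - 22)
= max(0, -10)
= 0


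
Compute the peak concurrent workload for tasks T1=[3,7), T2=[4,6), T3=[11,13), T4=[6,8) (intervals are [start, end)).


Check each time point for overlaps:
  t=4: 2 tasks active (T1, T2)
Max concurrent = 2


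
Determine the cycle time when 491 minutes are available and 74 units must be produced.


Cycle time = available time / demand
= 491 / 74
= 6.64 min/unit


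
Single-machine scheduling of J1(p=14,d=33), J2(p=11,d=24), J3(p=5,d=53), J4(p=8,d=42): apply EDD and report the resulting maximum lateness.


EDD order: J2 → J1 → J4 → J3
Completion and lateness:
  J2: C=11, d=24, L=11-24=-13
  J1: C=25, d=33, L=25-33=-8
  J4: C=33, d=42, L=33-42=-9
  J3: C=38, d=53, L=38-53=-15
Lmax = max(-13, -8, -9, -15)
= -8


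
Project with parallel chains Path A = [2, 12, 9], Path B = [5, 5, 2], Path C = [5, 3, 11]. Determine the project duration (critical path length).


Path A: 2 + 12 + 9 = 23
Path B: 5 + 5 + 2 = 12
Path C: 5 + 3 + 11 = 19
Critical path = longest = max(23, 12, 19)
= 23 (Path A)


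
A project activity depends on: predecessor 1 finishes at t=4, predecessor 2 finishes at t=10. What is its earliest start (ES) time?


ES = max of all predecessor completion times
Predecessors: [4, 10]
ES = max(4, 10)
= 10


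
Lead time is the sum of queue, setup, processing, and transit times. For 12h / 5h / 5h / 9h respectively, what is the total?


Lead time = queue + setup + processing + transit
= 12 + 5 + 5 + 9
= 31 hours


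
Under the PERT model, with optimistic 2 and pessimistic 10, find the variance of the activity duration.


σ² = ((p - o) / 6)² = (p - o)² / 36
= (10 - 2)² / 36
= 8² / 36
= 64 / 36
= 1.7778


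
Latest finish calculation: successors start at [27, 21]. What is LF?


LF = min of all successor start times
Successors start at: [27, 21]
LF = min(27, 21)
= 21


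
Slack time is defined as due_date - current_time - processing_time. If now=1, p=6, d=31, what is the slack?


Slack = due - current_time - processing
= 31 - 1 - 6
= 24


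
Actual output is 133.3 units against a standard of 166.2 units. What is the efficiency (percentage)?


Efficiency = (actual / standard) × 100
= (133.3 / 166.2) × 100
= 80.2%


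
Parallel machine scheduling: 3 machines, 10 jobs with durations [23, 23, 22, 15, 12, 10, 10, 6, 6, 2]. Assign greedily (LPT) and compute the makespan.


Jobs (LPT sorted): [23, 23, 22, 15, 12, 10, 10, 6, 6, 2]
Machines: 3
  J=23 → Machine 1 (load: 0+23=23)
  J=23 → Machine 2 (load: 0+23=23)
  J=22 → Machine 3 (load: 0+22=22)
  J=15 → Machine 3 (load: 22+15=37)
  J=12 → Machine 1 (load: 23+12=35)
  J=10 → Machine 2 (load: 23+10=33)
  J=10 → Machine 2 (load: 33+10=43)
  J=6 → Machine 1 (load: 35+6=41)
  J=6 → Machine 3 (load: 37+6=43)
  J=2 → Machine 1 (load: 41+2=43)
Machine loads: [43, 43, 43]
Makespan = max = 43 time units


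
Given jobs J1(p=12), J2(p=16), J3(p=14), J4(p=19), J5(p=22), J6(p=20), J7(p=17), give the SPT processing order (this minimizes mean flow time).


SPT: sort by shortest processing time
  J1: p=12
  J3: p=14
  J2: p=16
  J7: p=17
  J4: p=19
  J6: p=20
  J5: p=22
Order: J1 → J3 → J2 → J7 → J4 → J6 → J5


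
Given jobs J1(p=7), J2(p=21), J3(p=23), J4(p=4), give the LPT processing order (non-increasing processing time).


LPT: sort by longest processing time first
  J3: p=23
  J2: p=21
  J1: p=7
  J4: p=4
Order: J3 → J2 → J1 → J4


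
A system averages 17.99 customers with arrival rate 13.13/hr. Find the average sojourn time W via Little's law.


Little's law: L = λW → W = L / λ
= 17.99 / 13.13
= 1.37 hours


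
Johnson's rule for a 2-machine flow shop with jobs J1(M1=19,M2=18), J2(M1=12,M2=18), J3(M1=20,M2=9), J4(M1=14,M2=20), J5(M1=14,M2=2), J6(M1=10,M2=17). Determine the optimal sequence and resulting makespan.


Johnson's rule:
Group 1 (M1≤M2, sort by M1): ['J6', 'J2', 'J4']
Group 2 (M1>M2, sort desc M2): ['J1', 'J3', 'J5']
Sequence: J6 → J2 → J4 → J1 → J3 → J5
Makespan calculation:
  J6: M1 done=10, M2 done=27
  J2: M1 done=22, M2 done=45
  J4: M1 done=36, M2 done=65
  J1: M1 done=55, M2 done=83
  J3: M1 done=75, M2 done=92
  J5: M1 done=89, M2 done=94
= Sequence: J6 → J2 → J4 → J1 → J3 → J5, Makespan: 94


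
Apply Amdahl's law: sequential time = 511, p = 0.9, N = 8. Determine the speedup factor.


Amdahl's law: T_p = T × ((1-p) + p/N)
= 511 × ((1-0.9) + 0.9/8)
= 511 × (0.10 + 0.1125)
= 511 × 0.2125
= 108.59
Speedup = 511/108.59
= 4.71×


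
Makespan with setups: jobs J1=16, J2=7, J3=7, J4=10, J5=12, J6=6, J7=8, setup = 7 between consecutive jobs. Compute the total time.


Makespan = Σ processing + (n-1) × setup
= (16 + 7 + 7 + 10 + 12 + 6 + 8) + (7-1)×7
= 66 + 42
= 108 time units


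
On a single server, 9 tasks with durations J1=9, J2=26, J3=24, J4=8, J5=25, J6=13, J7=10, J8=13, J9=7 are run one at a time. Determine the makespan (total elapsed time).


Sequential makespan: sum all processing times
= 9 + 26 + 24 + 8 + 25 + 13 + 10 + 13 + 7
= 135 time units


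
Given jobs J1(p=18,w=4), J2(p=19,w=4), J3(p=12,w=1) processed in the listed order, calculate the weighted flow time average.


Completion times:
  J1: C=18, w×C=4×18=72
  J2: C=37, w×C=4×37=148
  J3: C=49, w×C=1×49=49
Sum w×C = 269
Sum w = 9
Weighted avg = 269/9
= 29.89


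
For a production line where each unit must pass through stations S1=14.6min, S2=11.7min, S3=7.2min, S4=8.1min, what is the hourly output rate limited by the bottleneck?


Bottleneck = longest station time
Station times: [14.6, 11.7, 7.2, 8.1]
Max = 14.6 min
Rate = 60 / 14.6
= 4.11 units/hour (bottleneck: 14.6min)


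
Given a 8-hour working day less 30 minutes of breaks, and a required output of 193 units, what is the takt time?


Available = 8×60 - 30 = 450 min
Takt time = 450 / 193
= 2.33 min/unit


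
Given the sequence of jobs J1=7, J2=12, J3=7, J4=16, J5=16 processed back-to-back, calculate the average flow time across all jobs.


Completion times:
  J1: completes at 7
  J2: completes at 19
  J3: completes at 26
  J4: completes at 42
  J5: completes at 58
Sum = 152
Average = 152/5
= 30.40


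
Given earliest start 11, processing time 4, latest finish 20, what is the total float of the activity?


EF = ES + duration = 11 + 4 = 15
LS = LF - duration = 20 - 4 = 16
Total Float = LF - EF = 20 - 15
(or LS - ES = 16 - 11)
= 5


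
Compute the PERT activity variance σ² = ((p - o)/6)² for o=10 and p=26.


σ² = ((p - o) / 6)² = (p - o)² / 36
= (26 - 10)² / 36
= 16² / 36
= 256 / 36
= 7.1111


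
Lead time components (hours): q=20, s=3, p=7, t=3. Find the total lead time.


Lead time = queue + setup + processing + transit
= 20 + 3 + 7 + 3
= 33 hours


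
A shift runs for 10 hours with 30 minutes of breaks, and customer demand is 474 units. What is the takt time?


Available = 10×60 - 30 = 570 min
Takt time = 570 / 474
= 1.20 min/unit


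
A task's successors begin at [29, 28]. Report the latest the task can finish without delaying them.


LF = min of all successor start times
Successors start at: [29, 28]
LF = min(29, 28)
= 28


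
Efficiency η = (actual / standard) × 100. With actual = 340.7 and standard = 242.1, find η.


Efficiency = (actual / standard) × 100
= (340.7 / 242.1) × 100
= 140.7%


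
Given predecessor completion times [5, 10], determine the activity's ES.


ES = max of all predecessor completion times
Predecessors: [5, 10]
ES = max(5, 10)
= 10


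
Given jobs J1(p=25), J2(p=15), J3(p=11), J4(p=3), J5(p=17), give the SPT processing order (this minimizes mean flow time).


SPT: sort by shortest processing time
  J4: p=3
  J3: p=11
  J2: p=15
  J5: p=17
  J1: p=25
Order: J4 → J3 → J2 → J5 → J1


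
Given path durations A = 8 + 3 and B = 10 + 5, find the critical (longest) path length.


Path A: 8 + 3 = 11
Path B: 10 + 5 = 15
Critical path = longest = max(11, 15)
= 15 (Path B)


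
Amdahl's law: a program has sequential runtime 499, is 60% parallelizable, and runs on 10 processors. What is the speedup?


Amdahl's law: T_p = T × ((1-p) + p/N)
= 499 × ((1-0.6) + 0.6/10)
= 499 × (0.40 + 0.0600)
= 499 × 0.4600
= 229.54
Speedup = 499/229.54
= 2.17×


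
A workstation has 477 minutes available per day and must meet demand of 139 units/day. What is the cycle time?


Cycle time = available time / demand
= 477 / 139
= 3.43 min/unit


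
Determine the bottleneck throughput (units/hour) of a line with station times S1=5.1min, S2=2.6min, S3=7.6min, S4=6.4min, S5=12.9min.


Bottleneck = longest station time
Station times: [5.1, 2.6, 7.6, 6.4, 12.9]
Max = 12.9 min
Rate = 60 / 12.9
= 4.65 units/hour (bottleneck: 12.9min)


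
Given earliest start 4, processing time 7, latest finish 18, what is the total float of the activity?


EF = ES + duration = 4 + 7 = 11
LS = LF - duration = 18 - 7 = 11
Total Float = LF - EF = 18 - 11
(or LS - ES = 11 - 4)
= 7


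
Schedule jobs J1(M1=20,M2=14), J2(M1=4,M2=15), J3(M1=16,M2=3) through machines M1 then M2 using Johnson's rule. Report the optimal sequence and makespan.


Johnson's rule:
Group 1 (M1≤M2, sort by M1): ['J2']
Group 2 (M1>M2, sort desc M2): ['J1', 'J3']
Sequence: J2 → J1 → J3
Makespan calculation:
  J2: M1 done=4, M2 done=19
  J1: M1 done=24, M2 done=38
  J3: M1 done=40, M2 done=43
= Sequence: J2 → J1 → J3, Makespan: 43
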